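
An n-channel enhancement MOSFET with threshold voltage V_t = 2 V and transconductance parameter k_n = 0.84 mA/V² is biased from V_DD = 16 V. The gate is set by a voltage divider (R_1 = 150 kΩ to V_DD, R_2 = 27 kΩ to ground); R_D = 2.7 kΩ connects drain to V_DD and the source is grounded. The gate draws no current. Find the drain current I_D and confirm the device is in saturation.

I_D ≈ 0.082 mA

V_G = V_DD·R_2/(R_1+R_2) = 16×27/177 = 2.44 V. With the source grounded, V_GS = V_G = 2.44 V.
Assume saturation: I_D = (k_n/2)(V_GS − V_t)² = (0.84/2)×(2.44 − 2)² = 0.42×0.441² = 0.0816 mA.
V_DS = V_DD − I_D·R_D = 16 − 0.0816×2.7 = 15.8 V.
Saturation requires V_DS ≥ V_GS − V_t = 0.441 V; 15.8 ≥ 0.441 ✓.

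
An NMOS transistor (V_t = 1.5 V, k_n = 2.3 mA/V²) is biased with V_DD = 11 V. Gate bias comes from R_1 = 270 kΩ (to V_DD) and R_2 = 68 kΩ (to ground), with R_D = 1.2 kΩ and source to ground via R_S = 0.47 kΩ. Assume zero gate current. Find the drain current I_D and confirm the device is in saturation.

I_D ≈ 0.35 mA

V_G = V_DD·R_2/(R_1+R_2) = 11×68/338 = 2.21 V.
Assume saturation: I_D = (k_n/2)(V_GS − V_t)² with V_GS = V_G − I_D·R_S = 2.21 − 0.47·I_D.
Substituting gives 0.254·I_D² − 1.77·I_D + 0.585 = 0, with roots I_D = 0.347 or 6.62 mA.
The root I_D = 6.62 mA gives V_GS = -0.9 V ≤ V_t, so take I_D = 0.347 mA.
Then V_GS = 2.05 V and V_DS = V_DD − I_D(R_D+R_S) = 11 − 0.347×1.67 = 10.4 V.
Saturation requires V_DS ≥ V_GS − V_t = 0.55 V; 10.4 ≥ 0.55 ✓.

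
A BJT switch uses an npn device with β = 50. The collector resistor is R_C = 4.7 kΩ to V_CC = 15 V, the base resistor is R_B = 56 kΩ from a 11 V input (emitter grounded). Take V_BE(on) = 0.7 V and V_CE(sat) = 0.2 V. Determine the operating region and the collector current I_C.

saturation; I_C ≈ 3.1 mA

Assume active: I_B = (11 − 0.7)/56 = 0.184 mA, giving I_C = β·I_B = 9.2 mA.
But then V_CE = 15 − 9.2×4.7 = -28.2 V < V_CE(sat) = 0.2 V — impossible in the active region.
So the transistor is saturated. With V_CE = 0.2 V, I_C = (V_CC − 0.2)/R_C = 14.8/4.7 = 3.15 mA.
Check: β·I_B = 9.2 mA > I_C = 3.15 mA, confirming saturation.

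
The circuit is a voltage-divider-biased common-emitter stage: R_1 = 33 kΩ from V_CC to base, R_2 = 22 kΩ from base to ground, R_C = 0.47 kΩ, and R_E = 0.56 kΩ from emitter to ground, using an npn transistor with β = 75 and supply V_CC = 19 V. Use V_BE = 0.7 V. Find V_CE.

Thevenize the base divider: V_Th = V_CC·R_2/(R_1+R_2) = 19×22/55 = 7.6 V, R_Th = R_1‖R_2 = 13.2 kΩ.
Base-emitter loop: V_Th = I_B·R_Th + V_BE + (β+1)I_B·R_E, so I_B = (7.6 − 0.7) / (13.2 + 76×0.56) = 0.124 mA.
I_C = β·I_B = 75×0.124 = 9.28 mA, and I_E = (β+1)I_B = 9.4 mA.
V_CE = V_CC − I_C·R_C − I_E·R_E = 19 − 9.28×0.47 − 9.4×0.56 = 9.37 V.
V_CE = 9.37 V > 0.2 V confirms active-region operation.

V_CE ≈ 9.4 V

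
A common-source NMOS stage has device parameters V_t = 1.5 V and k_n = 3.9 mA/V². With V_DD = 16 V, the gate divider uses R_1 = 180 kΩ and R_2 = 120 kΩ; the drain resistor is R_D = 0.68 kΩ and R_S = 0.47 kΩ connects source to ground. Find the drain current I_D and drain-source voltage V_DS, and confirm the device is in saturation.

I_D ≈ 6.5 mA, V_DS ≈ 8.5 V

V_G = V_DD·R_2/(R_1+R_2) = 16×120/300 = 6.4 V.
Assume saturation: I_D = (k_n/2)(V_GS − V_t)² with V_GS = V_G − I_D·R_S = 6.4 − 0.47·I_D.
Substituting gives 0.431·I_D² − 9.98·I_D + 46.8 = 0, with roots I_D = 6.53 or 16.6 mA.
The root I_D = 16.6 mA gives V_GS = -1.42 V ≤ V_t, so take I_D = 6.53 mA.
Then V_GS = 3.33 V and V_DS = V_DD − I_D(R_D+R_S) = 16 − 6.53×1.15 = 8.49 V.
Saturation requires V_DS ≥ V_GS − V_t = 1.83 V; 8.49 ≥ 1.83 ✓.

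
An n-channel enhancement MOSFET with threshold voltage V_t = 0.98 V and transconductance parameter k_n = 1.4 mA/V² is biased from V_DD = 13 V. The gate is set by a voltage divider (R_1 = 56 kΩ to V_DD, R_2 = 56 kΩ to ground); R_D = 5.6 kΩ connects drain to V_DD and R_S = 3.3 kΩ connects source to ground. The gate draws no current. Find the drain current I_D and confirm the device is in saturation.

I_D ≈ 1.3 mA

V_G = V_DD·R_2/(R_1+R_2) = 13×56/112 = 6.5 V.
Assume saturation: I_D = (k_n/2)(V_GS − V_t)² with V_GS = V_G − I_D·R_S = 6.5 − 3.3·I_D.
Substituting gives 7.62·I_D² − 26.5·I_D + 21.3 = 0, with roots I_D = 1.27 or 2.21 mA.
The root I_D = 2.21 mA gives V_GS = -0.797 V ≤ V_t, so take I_D = 1.27 mA.
Then V_GS = 2.32 V and V_DS = V_DD − I_D(R_D+R_S) = 13 − 1.27×8.9 = 1.74 V.
Saturation requires V_DS ≥ V_GS − V_t = 1.34 V; 1.74 ≥ 1.34 ✓.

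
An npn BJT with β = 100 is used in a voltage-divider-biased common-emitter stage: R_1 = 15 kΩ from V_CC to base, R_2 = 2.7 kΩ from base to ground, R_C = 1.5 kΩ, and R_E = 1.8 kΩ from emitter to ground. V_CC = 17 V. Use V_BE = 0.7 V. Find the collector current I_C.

I_C ≈ 1 mA

Thevenize the base divider: V_Th = V_CC·R_2/(R_1+R_2) = 17×2.7/17.7 = 2.59 V, R_Th = R_1‖R_2 = 2.29 kΩ.
Base-emitter loop: V_Th = I_B·R_Th + V_BE + (β+1)I_B·R_E, so I_B = (2.59 − 0.7) / (2.29 + 101×1.8) = 0.0103 mA.
I_C = β·I_B = 100×0.0103 = 1.03 mA, and I_E = (β+1)I_B = 1.04 mA.
V_CE = V_CC − I_C·R_C − I_E·R_E = 17 − 1.03×1.5 − 1.04×1.8 = 13.6 V.
V_CE = 13.6 V > 0.2 V confirms active-region operation.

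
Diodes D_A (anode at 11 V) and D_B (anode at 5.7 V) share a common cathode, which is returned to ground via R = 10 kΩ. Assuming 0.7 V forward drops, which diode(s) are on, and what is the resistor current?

Assume both conduct. Then node N would need to be at both 11−0.7 = 10.3 V and 5.7−0.7 = 5 V, which is impossible.
Assume only D_A conducts: V_N = 11 − 0.7 = 10.3 V, so I_R = 10.3/10 = 1.03 mA.
Check D_B: its anode-to-cathode voltage is 5.7 − 10.3 = -4.6 V < 0.7 V, so it is off. The assumption is consistent.

Only D_A conducts; I_R ≈ 1 mA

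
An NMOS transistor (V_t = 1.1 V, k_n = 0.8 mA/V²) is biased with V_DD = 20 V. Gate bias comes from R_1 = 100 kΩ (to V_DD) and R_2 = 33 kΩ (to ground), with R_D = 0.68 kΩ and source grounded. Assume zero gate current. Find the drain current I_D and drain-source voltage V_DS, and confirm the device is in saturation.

V_G = V_DD·R_2/(R_1+R_2) = 20×33/133 = 4.96 V. With the source grounded, V_GS = V_G = 4.96 V.
Assume saturation: I_D = (k_n/2)(V_GS − V_t)² = (0.8/2)×(4.96 − 1.1)² = 0.4×3.86² = 5.97 mA.
V_DS = V_DD − I_D·R_D = 20 − 5.97×0.68 = 15.9 V.
Saturation requires V_DS ≥ V_GS − V_t = 3.86 V; 15.9 ≥ 3.86 ✓.

I_D ≈ 6 mA, V_DS ≈ 16 V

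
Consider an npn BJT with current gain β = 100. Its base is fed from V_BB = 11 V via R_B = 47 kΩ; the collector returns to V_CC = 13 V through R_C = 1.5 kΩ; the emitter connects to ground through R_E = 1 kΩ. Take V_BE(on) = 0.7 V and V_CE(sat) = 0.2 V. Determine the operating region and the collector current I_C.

saturation; I_C ≈ 5.1 mA

Assume active: I_B = (11 − 0.7)/(47 + 101×1) = 0.0696 mA, I_C = β·I_B = 6.96 mA.
Then V_CE = 13 − 6.96×1.5 − 7.03×1 = -4.47 V < 0.2 V — the active assumption fails.
Re-solve with V_CE = 0.2 V. KCL at the emitter: V_E/R_E = (V_BB−0.7−V_E)/R_B + (V_CC−0.2−V_E)/R_C, giving V_E = 5.19 V.
I_C = (V_CC − 0.2 − V_E)/R_C = (12.8 − 5.19)/1.5 = 5.08 mA.
Check: I_B = (10.3 − 5.19)/47 = 0.109 mA, and β·I_B = 10.9 mA > I_C, confirming saturation.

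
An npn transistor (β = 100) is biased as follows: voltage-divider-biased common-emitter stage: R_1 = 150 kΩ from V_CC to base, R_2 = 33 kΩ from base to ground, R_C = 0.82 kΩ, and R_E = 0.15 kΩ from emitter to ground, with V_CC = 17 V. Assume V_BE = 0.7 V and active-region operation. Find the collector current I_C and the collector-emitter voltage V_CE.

Thevenize the base divider: V_Th = V_CC·R_2/(R_1+R_2) = 17×33/183 = 3.07 V, R_Th = R_1‖R_2 = 27 kΩ.
Base-emitter loop: V_Th = I_B·R_Th + V_BE + (β+1)I_B·R_E, so I_B = (3.07 − 0.7) / (27 + 101×0.15) = 0.0561 mA.
I_C = β·I_B = 100×0.0561 = 5.61 mA, and I_E = (β+1)I_B = 5.66 mA.
V_CE = V_CC − I_C·R_C − I_E·R_E = 17 − 5.61×0.82 − 5.66×0.15 = 11.6 V.
V_CE = 11.6 V > 0.2 V confirms active-region operation.

I_C ≈ 5.6 mA, V_CE ≈ 12 V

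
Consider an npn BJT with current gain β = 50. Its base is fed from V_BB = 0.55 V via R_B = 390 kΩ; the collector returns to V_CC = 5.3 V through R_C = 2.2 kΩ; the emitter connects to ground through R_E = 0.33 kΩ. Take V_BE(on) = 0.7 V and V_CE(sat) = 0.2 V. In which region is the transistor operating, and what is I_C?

V_BB = 0.55 V ≤ V_BE(on) = 0.7 V, so the base-emitter junction is not forward biased.
The transistor is in cutoff: I_B = I_C = 0.

cutoff; I_C ≈ 0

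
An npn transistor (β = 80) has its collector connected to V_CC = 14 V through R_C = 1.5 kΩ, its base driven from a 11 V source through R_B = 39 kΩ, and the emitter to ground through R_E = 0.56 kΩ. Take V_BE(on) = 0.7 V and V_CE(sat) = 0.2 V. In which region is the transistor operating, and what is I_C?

Assume active: I_B = (11 − 0.7)/(39 + 81×0.56) = 0.122 mA, I_C = β·I_B = 9.77 mA.
Then V_CE = 14 − 9.77×1.5 − 9.89×0.56 = -6.19 V < 0.2 V — the active assumption fails.
Re-solve with V_CE = 0.2 V. KCL at the emitter: V_E/R_E = (V_BB−0.7−V_E)/R_B + (V_CC−0.2−V_E)/R_C, giving V_E = 3.82 V.
I_C = (V_CC − 0.2 − V_E)/R_C = (13.8 − 3.82)/1.5 = 6.65 mA.
Check: I_B = (10.3 − 3.82)/39 = 0.166 mA, and β·I_B = 13.3 mA > I_C, confirming saturation.

saturation; I_C ≈ 6.7 mA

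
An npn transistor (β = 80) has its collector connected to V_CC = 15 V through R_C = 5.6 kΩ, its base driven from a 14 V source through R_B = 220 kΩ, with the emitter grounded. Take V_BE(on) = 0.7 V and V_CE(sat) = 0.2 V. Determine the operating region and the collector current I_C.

Assume active: I_B = (14 − 0.7)/220 = 0.0605 mA, giving I_C = β·I_B = 4.84 mA.
But then V_CE = 15 − 4.84×5.6 = -12.1 V < V_CE(sat) = 0.2 V — impossible in the active region.
So the transistor is saturated. With V_CE = 0.2 V, I_C = (V_CC − 0.2)/R_C = 14.8/5.6 = 2.64 mA.
Check: β·I_B = 4.84 mA > I_C = 2.64 mA, confirming saturation.

saturation; I_C ≈ 2.6 mA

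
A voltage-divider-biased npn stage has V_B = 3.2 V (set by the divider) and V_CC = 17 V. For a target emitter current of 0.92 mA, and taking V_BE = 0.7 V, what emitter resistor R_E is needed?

R_E ≈ 2.7 kΩ

V_E = V_B − V_BE = 3.2 − 0.7 = 2.5 V.
R_E = V_E / I_E = 2.5 / 0.92 = 2.72 kΩ.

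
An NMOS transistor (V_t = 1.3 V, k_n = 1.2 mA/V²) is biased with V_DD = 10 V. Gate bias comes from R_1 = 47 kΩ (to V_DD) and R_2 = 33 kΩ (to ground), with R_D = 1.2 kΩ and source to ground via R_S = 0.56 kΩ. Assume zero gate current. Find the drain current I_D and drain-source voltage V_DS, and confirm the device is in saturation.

V_G = V_DD·R_2/(R_1+R_2) = 10×33/80 = 4.12 V.
Assume saturation: I_D = (k_n/2)(V_GS − V_t)² with V_GS = V_G − I_D·R_S = 4.12 − 0.56·I_D.
Substituting gives 0.188·I_D² − 2.9·I_D + 4.79 = 0, with roots I_D = 1.88 or 13.5 mA.
The root I_D = 13.5 mA gives V_GS = -3.45 V ≤ V_t, so take I_D = 1.88 mA.
Then V_GS = 3.07 V and V_DS = V_DD − I_D(R_D+R_S) = 10 − 1.88×1.76 = 6.69 V.
Saturation requires V_DS ≥ V_GS − V_t = 1.77 V; 6.69 ≥ 1.77 ✓.

I_D ≈ 1.9 mA, V_DS ≈ 6.7 V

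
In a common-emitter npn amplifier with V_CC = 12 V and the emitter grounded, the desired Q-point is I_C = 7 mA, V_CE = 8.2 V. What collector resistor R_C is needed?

Collector loop: V_CC = I_C·R_C + V_CE.
R_C = (V_CC − V_CE)/I_C = (12 − 8.2)/7 = 0.543 kΩ.

R_C ≈ 0.54 kΩ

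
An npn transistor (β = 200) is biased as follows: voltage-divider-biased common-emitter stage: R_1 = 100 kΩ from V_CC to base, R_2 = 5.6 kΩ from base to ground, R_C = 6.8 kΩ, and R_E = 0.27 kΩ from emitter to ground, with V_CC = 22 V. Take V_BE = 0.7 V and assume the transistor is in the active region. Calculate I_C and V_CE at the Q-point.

I_C ≈ 1.6 mA, V_CE ≈ 11 V

Thevenize the base divider: V_Th = V_CC·R_2/(R_1+R_2) = 22×5.6/106 = 1.17 V, R_Th = R_1‖R_2 = 5.3 kΩ.
Base-emitter loop: V_Th = I_B·R_Th + V_BE + (β+1)I_B·R_E, so I_B = (1.17 − 0.7) / (5.3 + 201×0.27) = 0.00783 mA.
I_C = β·I_B = 200×0.00783 = 1.57 mA, and I_E = (β+1)I_B = 1.57 mA.
V_CE = V_CC − I_C·R_C − I_E·R_E = 22 − 1.57×6.8 − 1.57×0.27 = 10.9 V.
V_CE = 10.9 V > 0.2 V confirms active-region operation.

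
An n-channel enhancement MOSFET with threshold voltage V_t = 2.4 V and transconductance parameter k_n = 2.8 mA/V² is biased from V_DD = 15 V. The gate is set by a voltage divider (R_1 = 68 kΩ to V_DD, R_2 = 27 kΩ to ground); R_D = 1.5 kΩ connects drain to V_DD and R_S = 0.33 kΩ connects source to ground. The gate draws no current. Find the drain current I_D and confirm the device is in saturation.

I_D ≈ 2 mA

V_G = V_DD·R_2/(R_1+R_2) = 15×27/95 = 4.26 V.
Assume saturation: I_D = (k_n/2)(V_GS − V_t)² with V_GS = V_G − I_D·R_S = 4.26 − 0.33·I_D.
Substituting gives 0.152·I_D² − 2.72·I_D + 4.86 = 0, with roots I_D = 2.01 or 15.8 mA.
The root I_D = 15.8 mA gives V_GS = -0.963 V ≤ V_t, so take I_D = 2.01 mA.
Then V_GS = 3.6 V and V_DS = V_DD − I_D(R_D+R_S) = 15 − 2.01×1.83 = 11.3 V.
Saturation requires V_DS ≥ V_GS − V_t = 1.2 V; 11.3 ≥ 1.2 ✓.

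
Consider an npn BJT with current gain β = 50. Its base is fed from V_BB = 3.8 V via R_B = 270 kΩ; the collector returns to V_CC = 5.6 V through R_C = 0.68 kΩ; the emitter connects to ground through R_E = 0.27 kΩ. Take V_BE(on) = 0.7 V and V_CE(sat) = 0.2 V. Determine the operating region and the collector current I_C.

Assume active. Base-emitter loop: I_B = (V_BB − V_BE)/(R_B + (β+1)R_E) = (3.8 − 0.7)/(270 + 51×0.27) = 0.0109 mA.
I_C = β·I_B = 50×0.0109 = 0.546 mA.
V_CE = V_CC − I_C·R_C − I_E·R_E = 5.6 − 0.546×0.68 − 0.557×0.27 = 5.08 V > V_CE(sat), so the active-region assumption holds.

active; I_C ≈ 0.55 mA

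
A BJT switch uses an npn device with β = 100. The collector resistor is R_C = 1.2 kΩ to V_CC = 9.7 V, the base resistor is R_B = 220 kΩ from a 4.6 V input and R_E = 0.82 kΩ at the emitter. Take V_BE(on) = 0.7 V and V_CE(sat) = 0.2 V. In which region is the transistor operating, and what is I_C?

Assume active. Base-emitter loop: I_B = (V_BB − V_BE)/(R_B + (β+1)R_E) = (4.6 − 0.7)/(220 + 101×0.82) = 0.0129 mA.
I_C = β·I_B = 100×0.0129 = 1.29 mA.
V_CE = V_CC − I_C·R_C − I_E·R_E = 9.7 − 1.29×1.2 − 1.3×0.82 = 7.09 V > V_CE(sat), so the active-region assumption holds.

active; I_C ≈ 1.3 mA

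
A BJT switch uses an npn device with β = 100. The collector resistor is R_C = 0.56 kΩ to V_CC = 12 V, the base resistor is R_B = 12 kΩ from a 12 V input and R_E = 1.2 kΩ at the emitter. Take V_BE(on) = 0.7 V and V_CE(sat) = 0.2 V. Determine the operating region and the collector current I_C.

saturation; I_C ≈ 6.5 mA

Assume active: I_B = (12 − 0.7)/(12 + 101×1.2) = 0.0848 mA, I_C = β·I_B = 8.48 mA.
Then V_CE = 12 − 8.48×0.56 − 8.57×1.2 = -3.03 V < 0.2 V — the active assumption fails.
Re-solve with V_CE = 0.2 V. KCL at the emitter: V_E/R_E = (V_BB−0.7−V_E)/R_B + (V_CC−0.2−V_E)/R_C, giving V_E = 8.15 V.
I_C = (V_CC − 0.2 − V_E)/R_C = (11.8 − 8.15)/0.56 = 6.53 mA.
Check: I_B = (11.3 − 8.15)/12 = 0.263 mA, and β·I_B = 26.3 mA > I_C, confirming saturation.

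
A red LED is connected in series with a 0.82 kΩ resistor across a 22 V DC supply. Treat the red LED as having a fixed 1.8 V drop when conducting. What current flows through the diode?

I ≈ 25 mA

KVL around the loop: 22 = V_D + I·R = 1.8 + I × 0.82 kΩ.
So I = (22 − 1.8) / 0.82 kΩ = 20.2 / 0.82 = 24.6 mA.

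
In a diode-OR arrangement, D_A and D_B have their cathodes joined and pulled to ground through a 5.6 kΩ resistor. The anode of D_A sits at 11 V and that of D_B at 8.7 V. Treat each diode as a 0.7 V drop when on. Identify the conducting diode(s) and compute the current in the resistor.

Assume both conduct. Then node N would need to be at both 11−0.7 = 10.3 V and 8.7−0.7 = 8 V, which is impossible.
Assume only D_A conducts: V_N = 11 − 0.7 = 10.3 V, so I_R = 10.3/5.6 = 1.84 mA.
Check D_B: its anode-to-cathode voltage is 8.7 − 10.3 = -1.6 V < 0.7 V, so it is off. The assumption is consistent.

Only D_A conducts; I_R ≈ 1.8 mA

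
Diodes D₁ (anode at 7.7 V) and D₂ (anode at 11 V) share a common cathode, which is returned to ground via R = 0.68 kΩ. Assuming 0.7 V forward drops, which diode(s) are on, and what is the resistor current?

Assume both conduct. Then node N would need to be at both 7.7−0.7 = 7 V and 11−0.7 = 10.3 V, which is impossible.
Assume only D₂ conducts: V_N = 11 − 0.7 = 10.3 V, so I_R = 10.3/0.68 = 15.1 mA.
Check D₁: its anode-to-cathode voltage is 7.7 − 10.3 = -2.6 V < 0.7 V, so it is off. The assumption is consistent.

Only D₂ conducts; I_R ≈ 15 mA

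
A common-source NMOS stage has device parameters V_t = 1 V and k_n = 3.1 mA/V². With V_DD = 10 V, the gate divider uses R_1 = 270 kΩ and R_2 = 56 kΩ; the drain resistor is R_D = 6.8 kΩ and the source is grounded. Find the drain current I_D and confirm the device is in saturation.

V_G = V_DD·R_2/(R_1+R_2) = 10×56/326 = 1.72 V. With the source grounded, V_GS = V_G = 1.72 V.
Assume saturation: I_D = (k_n/2)(V_GS − V_t)² = (3.1/2)×(1.72 − 1)² = 1.55×0.718² = 0.799 mA.
V_DS = V_DD − I_D·R_D = 10 − 0.799×6.8 = 4.57 V.
Saturation requires V_DS ≥ V_GS − V_t = 0.718 V; 4.57 ≥ 0.718 ✓.

I_D ≈ 0.8 mA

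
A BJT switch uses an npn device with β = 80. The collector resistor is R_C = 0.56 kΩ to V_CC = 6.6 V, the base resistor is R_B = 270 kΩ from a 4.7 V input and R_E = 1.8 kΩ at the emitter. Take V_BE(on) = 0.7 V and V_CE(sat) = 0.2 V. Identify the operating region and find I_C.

Assume active. Base-emitter loop: I_B = (V_BB − V_BE)/(R_B + (β+1)R_E) = (4.7 − 0.7)/(270 + 81×1.8) = 0.00962 mA.
I_C = β·I_B = 80×0.00962 = 0.77 mA.
V_CE = V_CC − I_C·R_C − I_E·R_E = 6.6 − 0.77×0.56 − 0.779×1.8 = 4.77 V > V_CE(sat), so the active-region assumption holds.

active; I_C ≈ 0.77 mA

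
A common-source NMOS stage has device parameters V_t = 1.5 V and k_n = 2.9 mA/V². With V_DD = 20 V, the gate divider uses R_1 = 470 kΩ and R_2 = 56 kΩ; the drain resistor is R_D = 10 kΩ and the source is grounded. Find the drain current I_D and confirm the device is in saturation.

I_D ≈ 0.57 mA

V_G = V_DD·R_2/(R_1+R_2) = 20×56/526 = 2.13 V. With the source grounded, V_GS = V_G = 2.13 V.
Assume saturation: I_D = (k_n/2)(V_GS − V_t)² = (2.9/2)×(2.13 − 1.5)² = 1.45×0.629² = 0.574 mA.
V_DS = V_DD − I_D·R_D = 20 − 0.574×10 = 14.3 V.
Saturation requires V_DS ≥ V_GS − V_t = 0.629 V; 14.3 ≥ 0.629 ✓.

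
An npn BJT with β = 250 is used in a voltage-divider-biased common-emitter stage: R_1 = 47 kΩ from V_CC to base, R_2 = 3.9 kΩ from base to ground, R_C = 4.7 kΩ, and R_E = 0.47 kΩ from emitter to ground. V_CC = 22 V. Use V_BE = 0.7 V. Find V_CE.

V_CE ≈ 12 V

Thevenize the base divider: V_Th = V_CC·R_2/(R_1+R_2) = 22×3.9/50.9 = 1.69 V, R_Th = R_1‖R_2 = 3.6 kΩ.
Base-emitter loop: V_Th = I_B·R_Th + V_BE + (β+1)I_B·R_E, so I_B = (1.69 − 0.7) / (3.6 + 251×0.47) = 0.00811 mA.
I_C = β·I_B = 250×0.00811 = 2.03 mA, and I_E = (β+1)I_B = 2.04 mA.
V_CE = V_CC − I_C·R_C − I_E·R_E = 22 − 2.03×4.7 − 2.04×0.47 = 11.5 V.
V_CE = 11.5 V > 0.2 V confirms active-region operation.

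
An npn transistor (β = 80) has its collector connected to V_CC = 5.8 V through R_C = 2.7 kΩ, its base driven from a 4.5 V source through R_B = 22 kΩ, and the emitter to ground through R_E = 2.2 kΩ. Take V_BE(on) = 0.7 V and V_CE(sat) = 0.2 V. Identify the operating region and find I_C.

saturation; I_C ≈ 1.1 mA

Assume active: I_B = (4.5 − 0.7)/(22 + 81×2.2) = 0.019 mA, I_C = β·I_B = 1.52 mA.
Then V_CE = 5.8 − 1.52×2.7 − 1.54×2.2 = -1.68 V < 0.2 V — the active assumption fails.
Re-solve with V_CE = 0.2 V. KCL at the emitter: V_E/R_E = (V_BB−0.7−V_E)/R_B + (V_CC−0.2−V_E)/R_C, giving V_E = 2.58 V.
I_C = (V_CC − 0.2 − V_E)/R_C = (5.6 − 2.58)/2.7 = 1.12 mA.
Check: I_B = (3.8 − 2.58)/22 = 0.0554 mA, and β·I_B = 4.43 mA > I_C, confirming saturation.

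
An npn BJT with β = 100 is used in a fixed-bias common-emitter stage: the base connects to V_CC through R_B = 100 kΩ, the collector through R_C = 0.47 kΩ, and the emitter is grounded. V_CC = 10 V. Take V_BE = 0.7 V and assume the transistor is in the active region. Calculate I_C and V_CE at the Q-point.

I_C ≈ 9.3 mA, V_CE ≈ 5.6 V

Base loop: V_CC = I_B·R_B + V_BE, so I_B = (10 − 0.7)/100 kΩ = 0.093 mA.
In the active region I_C = β·I_B = 100 × 0.093 = 9.3 mA.
Collector loop: V_CE = V_CC − I_C·R_C = 10 − 9.3×0.47 = 5.63 V.
Since V_CE = 5.63 V > V_CE(sat) ≈ 0.2 V, the transistor is in the active region as assumed.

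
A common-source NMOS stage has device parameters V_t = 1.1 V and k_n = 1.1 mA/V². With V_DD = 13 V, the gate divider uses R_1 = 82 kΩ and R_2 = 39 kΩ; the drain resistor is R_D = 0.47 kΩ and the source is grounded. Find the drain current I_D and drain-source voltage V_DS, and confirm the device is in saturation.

I_D ≈ 5.3 mA, V_DS ≈ 11 V

V_G = V_DD·R_2/(R_1+R_2) = 13×39/121 = 4.19 V. With the source grounded, V_GS = V_G = 4.19 V.
Assume saturation: I_D = (k_n/2)(V_GS − V_t)² = (1.1/2)×(4.19 − 1.1)² = 0.55×3.09² = 5.25 mA.
V_DS = V_DD − I_D·R_D = 13 − 5.25×0.47 = 10.5 V.
Saturation requires V_DS ≥ V_GS − V_t = 3.09 V; 10.5 ≥ 3.09 ✓.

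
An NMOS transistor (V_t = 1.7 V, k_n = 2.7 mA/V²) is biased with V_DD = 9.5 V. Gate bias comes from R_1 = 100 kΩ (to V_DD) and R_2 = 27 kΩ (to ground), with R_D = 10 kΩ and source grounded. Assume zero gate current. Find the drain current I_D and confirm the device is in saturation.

I_D ≈ 0.14 mA

V_G = V_DD·R_2/(R_1+R_2) = 9.5×27/127 = 2.02 V. With the source grounded, V_GS = V_G = 2.02 V.
Assume saturation: I_D = (k_n/2)(V_GS − V_t)² = (2.7/2)×(2.02 − 1.7)² = 1.35×0.32² = 0.138 mA.
V_DS = V_DD − I_D·R_D = 9.5 − 0.138×10 = 8.12 V.
Saturation requires V_DS ≥ V_GS − V_t = 0.32 V; 8.12 ≥ 0.32 ✓.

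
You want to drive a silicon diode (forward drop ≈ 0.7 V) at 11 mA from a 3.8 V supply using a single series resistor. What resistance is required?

R ≈ 0.28 kΩ

The resistor drops V_S − V_D = 3.8 − 0.7 = 3.1 V at 11 mA.
R = 3.1 V / 11 mA = 0.282 kΩ.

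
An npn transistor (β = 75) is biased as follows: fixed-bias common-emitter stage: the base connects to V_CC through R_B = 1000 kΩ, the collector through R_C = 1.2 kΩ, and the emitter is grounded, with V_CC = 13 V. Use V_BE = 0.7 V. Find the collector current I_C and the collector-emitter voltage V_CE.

I_C ≈ 0.92 mA, V_CE ≈ 12 V

Base loop: V_CC = I_B·R_B + V_BE, so I_B = (13 − 0.7)/1000 kΩ = 0.0123 mA.
In the active region I_C = β·I_B = 75 × 0.0123 = 0.922 mA.
Collector loop: V_CE = V_CC − I_C·R_C = 13 − 0.922×1.2 = 11.9 V.
Since V_CE = 11.9 V > V_CE(sat) ≈ 0.2 V, the transistor is in the active region as assumed.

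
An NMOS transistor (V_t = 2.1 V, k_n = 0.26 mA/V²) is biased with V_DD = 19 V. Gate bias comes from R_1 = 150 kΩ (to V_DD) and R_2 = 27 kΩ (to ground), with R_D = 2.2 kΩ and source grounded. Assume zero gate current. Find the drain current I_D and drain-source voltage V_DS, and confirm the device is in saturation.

V_G = V_DD·R_2/(R_1+R_2) = 19×27/177 = 2.9 V. With the source grounded, V_GS = V_G = 2.9 V.
Assume saturation: I_D = (k_n/2)(V_GS − V_t)² = (0.26/2)×(2.9 − 2.1)² = 0.13×0.798² = 0.0828 mA.
V_DS = V_DD − I_D·R_D = 19 − 0.0828×2.2 = 18.8 V.
Saturation requires V_DS ≥ V_GS − V_t = 0.798 V; 18.8 ≥ 0.798 ✓.

I_D ≈ 0.083 mA, V_DS ≈ 19 V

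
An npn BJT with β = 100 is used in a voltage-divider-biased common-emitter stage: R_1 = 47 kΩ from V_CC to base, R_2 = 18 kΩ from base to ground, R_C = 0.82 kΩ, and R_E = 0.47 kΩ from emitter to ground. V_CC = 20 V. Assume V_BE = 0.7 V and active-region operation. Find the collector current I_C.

I_C ≈ 8 mA

Thevenize the base divider: V_Th = V_CC·R_2/(R_1+R_2) = 20×18/65 = 5.54 V, R_Th = R_1‖R_2 = 13 kΩ.
Base-emitter loop: V_Th = I_B·R_Th + V_BE + (β+1)I_B·R_E, so I_B = (5.54 − 0.7) / (13 + 101×0.47) = 0.08 mA.
I_C = β·I_B = 100×0.08 = 8 mA, and I_E = (β+1)I_B = 8.08 mA.
V_CE = V_CC − I_C·R_C − I_E·R_E = 20 − 8×0.82 − 8.08×0.47 = 9.64 V.
V_CE = 9.64 V > 0.2 V confirms active-region operation.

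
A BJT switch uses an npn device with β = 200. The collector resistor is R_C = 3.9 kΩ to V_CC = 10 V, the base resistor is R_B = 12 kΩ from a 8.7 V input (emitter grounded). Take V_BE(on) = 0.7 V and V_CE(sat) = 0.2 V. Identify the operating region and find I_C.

Assume active: I_B = (8.7 − 0.7)/12 = 0.667 mA, giving I_C = β·I_B = 133 mA.
But then V_CE = 10 − 133×3.9 = -510 V < V_CE(sat) = 0.2 V — impossible in the active region.
So the transistor is saturated. With V_CE = 0.2 V, I_C = (V_CC − 0.2)/R_C = 9.8/3.9 = 2.51 mA.
Check: β·I_B = 133 mA > I_C = 2.51 mA, confirming saturation.

saturation; I_C ≈ 2.5 mA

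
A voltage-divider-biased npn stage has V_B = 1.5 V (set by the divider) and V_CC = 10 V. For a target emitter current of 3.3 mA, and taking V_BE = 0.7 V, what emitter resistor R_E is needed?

R_E ≈ 0.24 kΩ

V_E = V_B − V_BE = 1.5 − 0.7 = 0.8 V.
R_E = V_E / I_E = 0.8 / 3.3 = 0.242 kΩ.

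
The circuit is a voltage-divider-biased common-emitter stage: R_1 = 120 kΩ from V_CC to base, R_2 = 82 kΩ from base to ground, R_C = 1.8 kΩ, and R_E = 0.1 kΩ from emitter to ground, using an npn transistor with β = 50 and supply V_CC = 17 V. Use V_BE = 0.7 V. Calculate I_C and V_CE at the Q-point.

I_C ≈ 5.8 mA, V_CE ≈ 6 V

Thevenize the base divider: V_Th = V_CC·R_2/(R_1+R_2) = 17×82/202 = 6.9 V, R_Th = R_1‖R_2 = 48.7 kΩ.
Base-emitter loop: V_Th = I_B·R_Th + V_BE + (β+1)I_B·R_E, so I_B = (6.9 − 0.7) / (48.7 + 51×0.1) = 0.115 mA.
I_C = β·I_B = 50×0.115 = 5.76 mA, and I_E = (β+1)I_B = 5.88 mA.
V_CE = V_CC − I_C·R_C − I_E·R_E = 17 − 5.76×1.8 − 5.88×0.1 = 6.04 V.
V_CE = 6.04 V > 0.2 V confirms active-region operation.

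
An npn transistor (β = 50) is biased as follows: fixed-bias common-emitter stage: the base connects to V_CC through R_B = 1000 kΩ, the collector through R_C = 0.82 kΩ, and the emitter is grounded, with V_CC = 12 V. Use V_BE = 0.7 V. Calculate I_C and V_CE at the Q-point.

I_C ≈ 0.57 mA, V_CE ≈ 12 V

Base loop: V_CC = I_B·R_B + V_BE, so I_B = (12 − 0.7)/1000 kΩ = 0.0113 mA.
In the active region I_C = β·I_B = 50 × 0.0113 = 0.565 mA.
Collector loop: V_CE = V_CC − I_C·R_C = 12 − 0.565×0.82 = 11.5 V.
Since V_CE = 11.5 V > V_CE(sat) ≈ 0.2 V, the transistor is in the active region as assumed.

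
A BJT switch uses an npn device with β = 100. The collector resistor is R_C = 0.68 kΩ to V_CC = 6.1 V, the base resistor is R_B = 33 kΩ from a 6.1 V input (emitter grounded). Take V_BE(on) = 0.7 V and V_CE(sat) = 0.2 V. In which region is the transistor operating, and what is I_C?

saturation; I_C ≈ 8.7 mA

Assume active: I_B = (6.1 − 0.7)/33 = 0.164 mA, giving I_C = β·I_B = 16.4 mA.
But then V_CE = 6.1 − 16.4×0.68 = -5.03 V < V_CE(sat) = 0.2 V — impossible in the active region.
So the transistor is saturated. With V_CE = 0.2 V, I_C = (V_CC − 0.2)/R_C = 5.9/0.68 = 8.68 mA.
Check: β·I_B = 16.4 mA > I_C = 8.68 mA, confirming saturation.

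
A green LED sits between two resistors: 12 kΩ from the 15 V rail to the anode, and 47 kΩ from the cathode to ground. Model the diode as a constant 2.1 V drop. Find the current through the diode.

I ≈ 0.22 mA

The two resistors are in series with the diode, so KVL gives 15 = I·12 + 2.1 + I·47.
I = (15 − 2.1) / (12 + 47) kΩ = 12.9 / 59 = 0.219 mA.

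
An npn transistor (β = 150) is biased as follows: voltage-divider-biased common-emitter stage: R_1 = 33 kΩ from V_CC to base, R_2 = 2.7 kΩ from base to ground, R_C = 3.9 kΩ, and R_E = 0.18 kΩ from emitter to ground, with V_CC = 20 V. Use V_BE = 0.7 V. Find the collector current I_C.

I_C ≈ 4.1 mA

Thevenize the base divider: V_Th = V_CC·R_2/(R_1+R_2) = 20×2.7/35.7 = 1.51 V, R_Th = R_1‖R_2 = 2.5 kΩ.
Base-emitter loop: V_Th = I_B·R_Th + V_BE + (β+1)I_B·R_E, so I_B = (1.51 − 0.7) / (2.5 + 151×0.18) = 0.0274 mA.
I_C = β·I_B = 150×0.0274 = 4.11 mA, and I_E = (β+1)I_B = 4.13 mA.
V_CE = V_CC − I_C·R_C − I_E·R_E = 20 − 4.11×3.9 − 4.13×0.18 = 3.24 V.
V_CE = 3.24 V > 0.2 V confirms active-region operation.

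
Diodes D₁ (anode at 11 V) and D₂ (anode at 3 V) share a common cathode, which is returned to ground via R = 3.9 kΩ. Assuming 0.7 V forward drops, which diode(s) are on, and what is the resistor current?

Only D₁ conducts; I_R ≈ 2.6 mA

Assume both conduct. Then node N would need to be at both 11−0.7 = 10.3 V and 3−0.7 = 2.3 V, which is impossible.
Assume only D₁ conducts: V_N = 11 − 0.7 = 10.3 V, so I_R = 10.3/3.9 = 2.64 mA.
Check D₂: its anode-to-cathode voltage is 3 − 10.3 = -7.3 V < 0.7 V, so it is off. The assumption is consistent.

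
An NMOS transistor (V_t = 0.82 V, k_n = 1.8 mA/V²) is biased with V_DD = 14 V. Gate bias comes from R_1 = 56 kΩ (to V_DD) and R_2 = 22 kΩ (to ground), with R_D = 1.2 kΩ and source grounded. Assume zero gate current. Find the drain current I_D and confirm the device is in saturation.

V_G = V_DD·R_2/(R_1+R_2) = 14×22/78 = 3.95 V. With the source grounded, V_GS = V_G = 3.95 V.
Assume saturation: I_D = (k_n/2)(V_GS − V_t)² = (1.8/2)×(3.95 − 0.82)² = 0.9×3.13² = 8.81 mA.
V_DS = V_DD − I_D·R_D = 14 − 8.81×1.2 = 3.43 V.
Saturation requires V_DS ≥ V_GS − V_t = 3.13 V; 3.43 ≥ 3.13 ✓.

I_D ≈ 8.8 mA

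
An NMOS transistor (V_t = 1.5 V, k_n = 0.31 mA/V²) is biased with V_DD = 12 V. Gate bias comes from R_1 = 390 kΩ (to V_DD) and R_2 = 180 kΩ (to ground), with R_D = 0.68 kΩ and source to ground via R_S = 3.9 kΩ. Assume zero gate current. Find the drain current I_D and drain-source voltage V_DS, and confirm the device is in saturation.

I_D ≈ 0.26 mA, V_DS ≈ 11 V

V_G = V_DD·R_2/(R_1+R_2) = 12×180/570 = 3.79 V.
Assume saturation: I_D = (k_n/2)(V_GS − V_t)² with V_GS = V_G − I_D·R_S = 3.79 − 3.9·I_D.
Substituting gives 2.36·I_D² − 3.77·I_D + 0.812 = 0, with roots I_D = 0.257 or 1.34 mA.
The root I_D = 1.34 mA gives V_GS = -1.44 V ≤ V_t, so take I_D = 0.257 mA.
Then V_GS = 2.79 V and V_DS = V_DD − I_D(R_D+R_S) = 12 − 0.257×4.58 = 10.8 V.
Saturation requires V_DS ≥ V_GS − V_t = 1.29 V; 10.8 ≥ 1.29 ✓.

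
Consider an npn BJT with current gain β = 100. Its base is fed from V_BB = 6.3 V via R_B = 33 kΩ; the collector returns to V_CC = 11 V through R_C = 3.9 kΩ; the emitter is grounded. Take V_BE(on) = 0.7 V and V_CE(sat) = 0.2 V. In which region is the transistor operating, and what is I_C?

saturation; I_C ≈ 2.8 mA

Assume active: I_B = (6.3 − 0.7)/33 = 0.17 mA, giving I_C = β·I_B = 17 mA.
But then V_CE = 11 − 17×3.9 = -55.2 V < V_CE(sat) = 0.2 V — impossible in the active region.
So the transistor is saturated. With V_CE = 0.2 V, I_C = (V_CC − 0.2)/R_C = 10.8/3.9 = 2.77 mA.
Check: β·I_B = 17 mA > I_C = 2.77 mA, confirming saturation.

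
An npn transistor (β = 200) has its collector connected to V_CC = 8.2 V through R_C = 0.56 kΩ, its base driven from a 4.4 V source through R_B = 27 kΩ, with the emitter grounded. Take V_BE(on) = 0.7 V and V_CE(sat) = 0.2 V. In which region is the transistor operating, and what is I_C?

Assume active: I_B = (4.4 − 0.7)/27 = 0.137 mA, giving I_C = β·I_B = 27.4 mA.
But then V_CE = 8.2 − 27.4×0.56 = -7.15 V < V_CE(sat) = 0.2 V — impossible in the active region.
So the transistor is saturated. With V_CE = 0.2 V, I_C = (V_CC − 0.2)/R_C = 8/0.56 = 14.3 mA.
Check: β·I_B = 27.4 mA > I_C = 14.3 mA, confirming saturation.

saturation; I_C ≈ 14 mA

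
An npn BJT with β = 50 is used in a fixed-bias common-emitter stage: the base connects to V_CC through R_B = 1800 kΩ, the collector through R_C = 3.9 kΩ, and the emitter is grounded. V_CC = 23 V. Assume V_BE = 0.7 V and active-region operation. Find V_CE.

Base loop: V_CC = I_B·R_B + V_BE, so I_B = (23 − 0.7)/1800 kΩ = 0.0124 mA.
In the active region I_C = β·I_B = 50 × 0.0124 = 0.619 mA.
Collector loop: V_CE = V_CC − I_C·R_C = 23 − 0.619×3.9 = 20.6 V.
Since V_CE = 20.6 V > V_CE(sat) ≈ 0.2 V, the transistor is in the active region as assumed.

V_CE ≈ 21 V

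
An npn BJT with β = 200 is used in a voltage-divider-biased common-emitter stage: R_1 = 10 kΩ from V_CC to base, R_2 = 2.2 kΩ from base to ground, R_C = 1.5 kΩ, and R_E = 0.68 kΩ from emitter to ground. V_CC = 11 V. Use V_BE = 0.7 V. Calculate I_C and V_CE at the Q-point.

I_C ≈ 1.9 mA, V_CE ≈ 7 V

Thevenize the base divider: V_Th = V_CC·R_2/(R_1+R_2) = 11×2.2/12.2 = 1.98 V, R_Th = R_1‖R_2 = 1.8 kΩ.
Base-emitter loop: V_Th = I_B·R_Th + V_BE + (β+1)I_B·R_E, so I_B = (1.98 − 0.7) / (1.8 + 201×0.68) = 0.00927 mA.
I_C = β·I_B = 200×0.00927 = 1.85 mA, and I_E = (β+1)I_B = 1.86 mA.
V_CE = V_CC − I_C·R_C − I_E·R_E = 11 − 1.85×1.5 − 1.86×0.68 = 6.95 V.
V_CE = 6.95 V > 0.2 V confirms active-region operation.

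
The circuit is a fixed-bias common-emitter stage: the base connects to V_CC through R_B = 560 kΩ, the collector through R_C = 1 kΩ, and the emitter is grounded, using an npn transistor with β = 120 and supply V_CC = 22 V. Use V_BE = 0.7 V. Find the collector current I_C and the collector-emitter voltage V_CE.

I_C ≈ 4.6 mA, V_CE ≈ 17 V

Base loop: V_CC = I_B·R_B + V_BE, so I_B = (22 − 0.7)/560 kΩ = 0.038 mA.
In the active region I_C = β·I_B = 120 × 0.038 = 4.56 mA.
Collector loop: V_CE = V_CC − I_C·R_C = 22 − 4.56×1 = 17.4 V.
Since V_CE = 17.4 V > V_CE(sat) ≈ 0.2 V, the transistor is in the active region as assumed.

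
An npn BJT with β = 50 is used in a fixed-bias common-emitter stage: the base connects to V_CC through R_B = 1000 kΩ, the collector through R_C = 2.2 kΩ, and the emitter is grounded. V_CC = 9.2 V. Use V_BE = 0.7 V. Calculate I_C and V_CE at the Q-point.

I_C ≈ 0.43 mA, V_CE ≈ 8.3 V

Base loop: V_CC = I_B·R_B + V_BE, so I_B = (9.2 − 0.7)/1000 kΩ = 0.0085 mA.
In the active region I_C = β·I_B = 50 × 0.0085 = 0.425 mA.
Collector loop: V_CE = V_CC − I_C·R_C = 9.2 − 0.425×2.2 = 8.26 V.
Since V_CE = 8.26 V > V_CE(sat) ≈ 0.2 V, the transistor is in the active region as assumed.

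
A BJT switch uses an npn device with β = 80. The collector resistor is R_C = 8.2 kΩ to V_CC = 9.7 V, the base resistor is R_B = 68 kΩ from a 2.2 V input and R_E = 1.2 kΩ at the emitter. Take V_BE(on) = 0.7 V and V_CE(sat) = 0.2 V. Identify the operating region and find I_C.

Assume active. Base-emitter loop: I_B = (V_BB − V_BE)/(R_B + (β+1)R_E) = (2.2 − 0.7)/(68 + 81×1.2) = 0.00908 mA.
I_C = β·I_B = 80×0.00908 = 0.726 mA.
V_CE = V_CC − I_C·R_C − I_E·R_E = 9.7 − 0.726×8.2 − 0.735×1.2 = 2.86 V > V_CE(sat), so the active-region assumption holds.

active; I_C ≈ 0.73 mA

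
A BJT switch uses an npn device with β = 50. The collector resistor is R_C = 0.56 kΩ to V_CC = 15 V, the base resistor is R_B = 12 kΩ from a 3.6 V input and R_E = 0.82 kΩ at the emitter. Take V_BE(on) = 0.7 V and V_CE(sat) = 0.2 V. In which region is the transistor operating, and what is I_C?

active; I_C ≈ 2.7 mA

Assume active. Base-emitter loop: I_B = (V_BB − V_BE)/(R_B + (β+1)R_E) = (3.6 − 0.7)/(12 + 51×0.82) = 0.0539 mA.
I_C = β·I_B = 50×0.0539 = 2.69 mA.
V_CE = V_CC − I_C·R_C − I_E·R_E = 15 − 2.69×0.56 − 2.75×0.82 = 11.2 V > V_CE(sat), so the active-region assumption holds.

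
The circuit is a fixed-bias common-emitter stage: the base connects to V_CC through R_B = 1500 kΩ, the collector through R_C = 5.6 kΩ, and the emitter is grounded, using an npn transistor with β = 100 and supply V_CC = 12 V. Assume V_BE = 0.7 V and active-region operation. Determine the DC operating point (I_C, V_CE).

I_C ≈ 0.75 mA, V_CE ≈ 7.8 V

Base loop: V_CC = I_B·R_B + V_BE, so I_B = (12 − 0.7)/1500 kΩ = 0.00753 mA.
In the active region I_C = β·I_B = 100 × 0.00753 = 0.753 mA.
Collector loop: V_CE = V_CC − I_C·R_C = 12 − 0.753×5.6 = 7.78 V.
Since V_CE = 7.78 V > V_CE(sat) ≈ 0.2 V, the transistor is in the active region as assumed.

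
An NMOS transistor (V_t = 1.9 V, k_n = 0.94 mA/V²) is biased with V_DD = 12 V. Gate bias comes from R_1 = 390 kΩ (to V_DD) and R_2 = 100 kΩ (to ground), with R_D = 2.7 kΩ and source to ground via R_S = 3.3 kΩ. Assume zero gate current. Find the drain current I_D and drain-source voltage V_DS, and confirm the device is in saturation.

I_D ≈ 0.059 mA, V_DS ≈ 12 V

V_G = V_DD·R_2/(R_1+R_2) = 12×100/490 = 2.45 V.
Assume saturation: I_D = (k_n/2)(V_GS − V_t)² with V_GS = V_G − I_D·R_S = 2.45 − 3.3·I_D.
Substituting gives 5.12·I_D² − 2.7·I_D + 0.142 = 0, with roots I_D = 0.059 or 0.469 mA.
The root I_D = 0.469 mA gives V_GS = 0.901 V ≤ V_t, so take I_D = 0.059 mA.
Then V_GS = 2.25 V and V_DS = V_DD − I_D(R_D+R_S) = 12 − 0.059×6 = 11.6 V.
Saturation requires V_DS ≥ V_GS − V_t = 0.354 V; 11.6 ≥ 0.354 ✓.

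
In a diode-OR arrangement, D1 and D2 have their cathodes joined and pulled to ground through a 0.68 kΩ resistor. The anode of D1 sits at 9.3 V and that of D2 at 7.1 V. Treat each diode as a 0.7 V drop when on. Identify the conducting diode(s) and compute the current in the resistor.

Assume both conduct. Then node N would need to be at both 9.3−0.7 = 8.6 V and 7.1−0.7 = 6.4 V, which is impossible.
Assume only D1 conducts: V_N = 9.3 − 0.7 = 8.6 V, so I_R = 8.6/0.68 = 12.6 mA.
Check D2: its anode-to-cathode voltage is 7.1 − 8.6 = -1.5 V < 0.7 V, so it is off. The assumption is consistent.

Only D1 conducts; I_R ≈ 13 mA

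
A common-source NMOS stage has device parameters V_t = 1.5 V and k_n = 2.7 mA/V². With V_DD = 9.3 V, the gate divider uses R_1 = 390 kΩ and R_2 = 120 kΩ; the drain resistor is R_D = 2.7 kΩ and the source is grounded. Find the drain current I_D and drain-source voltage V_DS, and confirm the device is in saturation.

I_D ≈ 0.64 mA, V_DS ≈ 7.6 V

V_G = V_DD·R_2/(R_1+R_2) = 9.3×120/510 = 2.19 V. With the source grounded, V_GS = V_G = 2.19 V.
Assume saturation: I_D = (k_n/2)(V_GS − V_t)² = (2.7/2)×(2.19 − 1.5)² = 1.35×0.688² = 0.639 mA.
V_DS = V_DD − I_D·R_D = 9.3 − 0.639×2.7 = 7.57 V.
Saturation requires V_DS ≥ V_GS − V_t = 0.688 V; 7.57 ≥ 0.688 ✓.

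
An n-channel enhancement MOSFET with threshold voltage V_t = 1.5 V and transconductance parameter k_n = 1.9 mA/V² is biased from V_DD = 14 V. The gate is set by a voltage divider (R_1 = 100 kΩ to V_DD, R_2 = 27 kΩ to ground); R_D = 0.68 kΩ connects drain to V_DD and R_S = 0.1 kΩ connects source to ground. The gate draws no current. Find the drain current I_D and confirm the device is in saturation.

V_G = V_DD·R_2/(R_1+R_2) = 14×27/127 = 2.98 V.
Assume saturation: I_D = (k_n/2)(V_GS − V_t)² with V_GS = V_G − I_D·R_S = 2.98 − 0.1·I_D.
Substituting gives 0.0095·I_D² − 1.28·I_D + 2.07 = 0, with roots I_D = 1.64 or 133 mA.
The root I_D = 133 mA gives V_GS = -10.3 V ≤ V_t, so take I_D = 1.64 mA.
Then V_GS = 2.81 V and V_DS = V_DD − I_D(R_D+R_S) = 14 − 1.64×0.78 = 12.7 V.
Saturation requires V_DS ≥ V_GS − V_t = 1.31 V; 12.7 ≥ 1.31 ✓.

I_D ≈ 1.6 mA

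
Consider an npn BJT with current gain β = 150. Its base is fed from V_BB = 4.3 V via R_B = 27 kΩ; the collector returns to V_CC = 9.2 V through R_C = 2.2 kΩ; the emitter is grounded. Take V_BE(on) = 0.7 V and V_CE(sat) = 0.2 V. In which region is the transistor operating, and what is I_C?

saturation; I_C ≈ 4.1 mA

Assume active: I_B = (4.3 − 0.7)/27 = 0.133 mA, giving I_C = β·I_B = 20 mA.
But then V_CE = 9.2 − 20×2.2 = -34.8 V < V_CE(sat) = 0.2 V — impossible in the active region.
So the transistor is saturated. With V_CE = 0.2 V, I_C = (V_CC − 0.2)/R_C = 9/2.2 = 4.09 mA.
Check: β·I_B = 20 mA > I_C = 4.09 mA, confirming saturation.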